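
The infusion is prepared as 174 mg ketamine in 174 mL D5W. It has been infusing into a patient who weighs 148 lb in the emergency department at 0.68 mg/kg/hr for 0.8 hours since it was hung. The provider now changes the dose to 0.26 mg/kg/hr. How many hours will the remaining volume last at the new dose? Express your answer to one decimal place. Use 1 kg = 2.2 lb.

Initial rate:
Weight = 148 lb ÷ 2.2 lb/kg = 67.27273 kg
Dose = 0.68 mg/kg/hr × 67.27273 kg = 45.74545 mg/hr
Concentration = 174 mg ÷ 174 mL = 1 mg/mL
Rate = 45.74545 mg/hr ÷ 1 mg/mL = 45.74545 mL/hr
Volume infused so far = 45.74545 mL/hr × 0.8 hr = 36.59636 mL
Volume remaining = 174 − 36.59636 = 137.4036 mL
New rate:
Dose = 0.26 mg/kg/hr × 67.27273 kg = 17.49091 mg/hr
Rate = 17.49091 mg/hr ÷ 1 mg/mL = 17.49091 mL/hr
Time remaining = 137.4036 mL ÷ 17.49091 mL/hr = 7.855717 hr

7.9 hours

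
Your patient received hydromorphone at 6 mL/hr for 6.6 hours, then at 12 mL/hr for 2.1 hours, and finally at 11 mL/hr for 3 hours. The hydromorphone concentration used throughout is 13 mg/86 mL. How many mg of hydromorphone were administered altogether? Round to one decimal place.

14.8 mg

Concentration = 13 mg ÷ 86 mL = 0.1511628 mg/mL
Stage 1: 6 mL/hr × 6.6 hr = 39.6 mL → 39.6 mL × 0.1511628 mg/mL = 5.986047 mg
Stage 2: 12 mL/hr × 2.1 hr = 25.2 mL → 25.2 mL × 0.1511628 mg/mL = 3.809302 mg
Stage 3: 11 mL/hr × 3 hr = 33 mL → 33 mL × 0.1511628 mg/mL = 4.988372 mg
Total = 5.986047 + 3.809302 + 4.988372 = 14.78372 mg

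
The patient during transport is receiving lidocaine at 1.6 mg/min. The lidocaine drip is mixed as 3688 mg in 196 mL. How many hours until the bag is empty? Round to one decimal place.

38.4 hours

1.6 mg/min × 60 min/hr = 96 mg/hr
Concentration = 3688 mg ÷ 196 mL = 18.81633 mg/mL
Rate = 96 mg/hr ÷ 18.81633 mg/mL = 5.101952 mL/hr
Duration = 196 mL ÷ 5.101952 mL/hr = 38.41667 hr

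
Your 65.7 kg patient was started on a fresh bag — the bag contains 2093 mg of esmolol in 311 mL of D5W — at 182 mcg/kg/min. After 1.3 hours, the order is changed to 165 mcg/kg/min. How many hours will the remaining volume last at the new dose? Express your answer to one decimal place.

Initial rate:
Dose = 182 mcg/kg/min × 65.7 kg = 11957.4 mcg/min
11957.4 mcg/min × 60 min/hr = 717444 mcg/hr
Concentration = 2093 mg ÷ 311 mL = 6.729904 mg/mL = 6729.904 mcg/mL
Rate = 717444 mcg/hr ÷ 6729.904 mcg/mL = 106.6054 mL/hr
Volume infused so far = 106.6054 mL/hr × 1.3 hr = 138.587 mL
Volume remaining = 311 − 138.587 = 172.413 mL
New rate:
Dose = 165 mcg/kg/min × 65.7 kg = 10840.5 mcg/min
10840.5 mcg/min × 60 min/hr = 650430 mcg/hr
Rate = 650430 mcg/hr ÷ 6729.904 mcg/mL = 96.64774 mL/hr
Time remaining = 172.413 mL ÷ 96.64774 mL/hr = 1.783932 hr

1.8 hours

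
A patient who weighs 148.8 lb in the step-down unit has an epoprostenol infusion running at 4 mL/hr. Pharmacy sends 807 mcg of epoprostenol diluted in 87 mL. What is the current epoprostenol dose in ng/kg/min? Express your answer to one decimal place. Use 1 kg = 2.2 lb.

Weight = 148.8 lb ÷ 2.2 lb/kg = 67.63636 kg
Concentration = 807 mcg ÷ 87 mL = 9.275862 mcg/mL = 9275.862 ng/mL
Drug rate = 4 mL/hr × 9275.862 ng/mL = 37103.45 ng/hr
37103.45 ng/hr ÷ 60 min/hr = 618.3908 ng/min
618.3908 ng/min ÷ 67.63636 kg = 9.142875 ng/kg/min

9.1 ng/kg/min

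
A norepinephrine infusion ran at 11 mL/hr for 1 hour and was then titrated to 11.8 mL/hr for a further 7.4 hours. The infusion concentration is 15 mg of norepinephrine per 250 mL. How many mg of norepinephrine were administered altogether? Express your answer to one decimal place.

Concentration = 15 mg ÷ 250 mL = 0.06 mg/mL
Stage 1: 11 mL/hr × 1 hr = 11 mL → 11 mL × 0.06 mg/mL = 0.66 mg
Stage 2: 11.8 mL/hr × 7.4 hr = 87.32 mL → 87.32 mL × 0.06 mg/mL = 5.2392 mg
Total = 0.66 + 5.2392 = 5.8992 mg

5.9 mg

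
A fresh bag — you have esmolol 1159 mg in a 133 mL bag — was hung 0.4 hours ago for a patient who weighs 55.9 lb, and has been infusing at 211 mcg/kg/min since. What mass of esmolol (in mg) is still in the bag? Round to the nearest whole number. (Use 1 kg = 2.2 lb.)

1030 mg

Weight = 55.9 lb ÷ 2.2 lb/kg = 25.40909 kg
Dose = 211 mcg/kg/min × 25.40909 kg = 5361.318 mcg/min
5361.318 mcg/min × 60 min/hr = 321679.1 mcg/hr
Concentration = 1159 mg ÷ 133 mL = 8.714286 mg/mL = 8714.286 mcg/mL
Rate = 321679.1 mcg/hr ÷ 8714.286 mcg/mL = 36.91399 mL/hr
Volume infused = 36.91399 mL/hr × 0.4 hr = 14.7656 mL
Volume remaining = 133 − 14.7656 = 118.2344 mL
Drug remaining = 118.2344 mL × 8714.286 mcg/mL = 1030328 mcg = 1030.328 mg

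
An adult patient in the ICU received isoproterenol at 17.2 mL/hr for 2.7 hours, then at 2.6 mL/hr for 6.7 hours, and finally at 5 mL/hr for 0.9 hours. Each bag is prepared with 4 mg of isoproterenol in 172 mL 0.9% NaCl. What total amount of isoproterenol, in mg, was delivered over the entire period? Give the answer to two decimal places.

Concentration = 4 mg ÷ 172 mL = 0.02325581 mg/mL
Stage 1: 17.2 mL/hr × 2.7 hr = 46.44 mL → 46.44 mL × 0.02325581 mg/mL = 1.08 mg
Stage 2: 2.6 mL/hr × 6.7 hr = 17.42 mL → 17.42 mL × 0.02325581 mg/mL = 0.4051163 mg
Stage 3: 5 mL/hr × 0.9 hr = 4.5 mL → 4.5 mL × 0.02325581 mg/mL = 0.1046512 mg
Total = 1.08 + 0.4051163 + 0.1046512 = 1.589767 mg

1.59 mg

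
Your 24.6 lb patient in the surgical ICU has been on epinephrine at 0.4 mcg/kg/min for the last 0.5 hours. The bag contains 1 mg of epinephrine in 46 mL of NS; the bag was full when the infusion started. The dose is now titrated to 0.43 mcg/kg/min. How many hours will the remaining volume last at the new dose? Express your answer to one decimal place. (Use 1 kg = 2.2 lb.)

Initial rate:
Weight = 24.6 lb ÷ 2.2 lb/kg = 11.18182 kg
Dose = 0.4 mcg/kg/min × 11.18182 kg = 4.472727 mcg/min
4.472727 mcg/min × 60 min/hr = 268.3636 mcg/hr
Concentration = 1 mg ÷ 46 mL = 0.02173913 mg/mL = 21.73913 mcg/mL
Rate = 268.3636 mcg/hr ÷ 21.73913 mcg/mL = 12.34473 mL/hr
Volume infused so far = 12.34473 mL/hr × 0.5 hr = 6.172364 mL
Volume remaining = 46 − 6.172364 = 39.82764 mL
New rate:
Dose = 0.43 mcg/kg/min × 11.18182 kg = 4.808182 mcg/min
4.808182 mcg/min × 60 min/hr = 288.4909 mcg/hr
Rate = 288.4909 mcg/hr ÷ 21.73913 mcg/mL = 13.27058 mL/hr
Time remaining = 39.82764 mL ÷ 13.27058 mL/hr = 3.001197 hr

3.0 hours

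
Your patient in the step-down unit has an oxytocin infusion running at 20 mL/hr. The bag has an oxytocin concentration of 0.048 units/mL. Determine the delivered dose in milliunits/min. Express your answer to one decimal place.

Concentration = 0.048 units/mL = 48 milliunits/mL
Drug rate = 20 mL/hr × 48 milliunits/mL = 960 milliunits/hr
960 milliunits/hr ÷ 60 min/hr = 16 milliunits/min

16.0 milliunits/min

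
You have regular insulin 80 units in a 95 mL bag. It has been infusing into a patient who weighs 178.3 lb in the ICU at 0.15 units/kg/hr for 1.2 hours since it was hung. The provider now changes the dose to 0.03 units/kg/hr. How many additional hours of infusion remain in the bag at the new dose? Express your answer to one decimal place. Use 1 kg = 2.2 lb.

Initial rate:
Weight = 178.3 lb ÷ 2.2 lb/kg = 81.04545 kg
Dose = 0.15 units/kg/hr × 81.04545 kg = 12.15682 units/hr
Concentration = 80 units ÷ 95 mL = 0.8421053 units/mL
Rate = 12.15682 units/hr ÷ 0.8421053 units/mL = 14.43622 mL/hr
Volume infused so far = 14.43622 mL/hr × 1.2 hr = 17.32347 mL
Volume remaining = 95 − 17.32347 = 77.67653 mL
New rate:
Dose = 0.03 units/kg/hr × 81.04545 kg = 2.431364 units/hr
Rate = 2.431364 units/hr ÷ 0.8421053 units/mL = 2.887244 mL/hr
Time remaining = 77.67653 mL ÷ 2.887244 mL/hr = 26.90335 hr

26.9 hours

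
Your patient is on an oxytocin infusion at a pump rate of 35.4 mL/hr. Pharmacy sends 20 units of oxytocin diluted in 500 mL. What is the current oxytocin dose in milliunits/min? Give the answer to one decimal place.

23.6 milliunits/min

Concentration = 20 units ÷ 500 mL = 0.04 units/mL = 40 milliunits/mL
Drug rate = 35.4 mL/hr × 40 milliunits/mL = 1416 milliunits/hr
1416 milliunits/hr ÷ 60 min/hr = 23.6 milliunits/min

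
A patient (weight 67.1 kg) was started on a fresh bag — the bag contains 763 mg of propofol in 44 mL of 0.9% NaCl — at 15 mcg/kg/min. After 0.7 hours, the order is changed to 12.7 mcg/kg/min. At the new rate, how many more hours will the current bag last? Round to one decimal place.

14.1 hours

Initial rate:
Dose = 15 mcg/kg/min × 67.1 kg = 1006.5 mcg/min
1006.5 mcg/min × 60 min/hr = 60390 mcg/hr
Concentration = 763 mg ÷ 44 mL = 17.34091 mg/mL = 17340.91 mcg/mL
Rate = 60390 mcg/hr ÷ 17340.91 mcg/mL = 3.482516 mL/hr
Volume infused so far = 3.482516 mL/hr × 0.7 hr = 2.437761 mL
Volume remaining = 44 − 2.437761 = 41.56224 mL
New rate:
Dose = 12.7 mcg/kg/min × 67.1 kg = 852.17 mcg/min
852.17 mcg/min × 60 min/hr = 51130.2 mcg/hr
Rate = 51130.2 mcg/hr ÷ 17340.91 mcg/mL = 2.948531 mL/hr
Time remaining = 41.56224 mL ÷ 2.948531 mL/hr = 14.09592 hr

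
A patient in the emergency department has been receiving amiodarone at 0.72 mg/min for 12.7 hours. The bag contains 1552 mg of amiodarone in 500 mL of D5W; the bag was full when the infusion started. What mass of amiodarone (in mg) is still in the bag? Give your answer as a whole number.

1003 mg

0.72 mg/min × 60 min/hr = 43.2 mg/hr
Concentration = 1552 mg ÷ 500 mL = 3.104 mg/mL
Rate = 43.2 mg/hr ÷ 3.104 mg/mL = 13.91753 mL/hr
Volume infused = 13.91753 mL/hr × 12.7 hr = 176.7526 mL
Volume remaining = 500 − 176.7526 = 323.2474 mL
Drug remaining = 323.2474 mL × 3.104 mg/mL = 1003.36 mg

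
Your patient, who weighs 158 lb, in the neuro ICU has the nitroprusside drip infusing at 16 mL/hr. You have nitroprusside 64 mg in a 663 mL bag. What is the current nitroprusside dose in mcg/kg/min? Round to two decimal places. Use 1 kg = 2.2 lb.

0.36 mcg/kg/min

Weight = 158 lb ÷ 2.2 lb/kg = 71.81818 kg
Concentration = 64 mg ÷ 663 mL = 0.09653092 mg/mL = 96.53092 mcg/mL
Drug rate = 16 mL/hr × 96.53092 mcg/mL = 1544.495 mcg/hr
1544.495 mcg/hr ÷ 60 min/hr = 25.74158 mcg/min
25.74158 mcg/min ÷ 71.81818 kg = 0.358427 mcg/kg/min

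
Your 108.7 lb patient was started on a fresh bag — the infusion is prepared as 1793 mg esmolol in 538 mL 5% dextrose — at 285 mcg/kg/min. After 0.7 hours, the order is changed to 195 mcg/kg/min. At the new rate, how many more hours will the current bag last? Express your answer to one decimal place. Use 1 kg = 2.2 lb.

Initial rate:
Weight = 108.7 lb ÷ 2.2 lb/kg = 49.40909 kg
Dose = 285 mcg/kg/min × 49.40909 kg = 14081.59 mcg/min
14081.59 mcg/min × 60 min/hr = 844895.5 mcg/hr
Concentration = 1793 mg ÷ 538 mL = 3.332714 mg/mL = 3332.714 mcg/mL
Rate = 844895.5 mcg/hr ÷ 3332.714 mcg/mL = 253.5158 mL/hr
Volume infused so far = 253.5158 mL/hr × 0.7 hr = 177.461 mL
Volume remaining = 538 − 177.461 = 360.539 mL
New rate:
Dose = 195 mcg/kg/min × 49.40909 kg = 9634.773 mcg/min
9634.773 mcg/min × 60 min/hr = 578086.4 mcg/hr
Rate = 578086.4 mcg/hr ÷ 3332.714 mcg/mL = 173.4582 mL/hr
Time remaining = 360.539 mL ÷ 173.4582 mL/hr = 2.078536 hr

2.1 hours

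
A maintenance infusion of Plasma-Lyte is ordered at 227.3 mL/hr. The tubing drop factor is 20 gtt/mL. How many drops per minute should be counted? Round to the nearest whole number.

76 gtt/min

227.3 mL/hr ÷ 60 min/hr = 3.788333 mL/min
3.788333 mL/min × 20 gtt/mL = 75.76667 gtt/min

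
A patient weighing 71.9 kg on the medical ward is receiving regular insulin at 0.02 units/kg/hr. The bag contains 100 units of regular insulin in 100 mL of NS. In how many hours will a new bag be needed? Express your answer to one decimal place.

69.5 hours

Dose = 0.02 units/kg/hr × 71.9 kg = 1.438 units/hr
Concentration = 100 units ÷ 100 mL = 1 units/mL
Rate = 1.438 units/hr ÷ 1 units/mL = 1.438 mL/hr
Duration = 100 mL ÷ 1.438 mL/hr = 69.54103 hr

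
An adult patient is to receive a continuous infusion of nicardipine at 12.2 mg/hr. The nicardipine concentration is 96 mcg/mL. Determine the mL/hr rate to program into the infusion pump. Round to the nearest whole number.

Concentration = 96 mcg/mL = 0.096 mg/mL
Rate = 12.2 mg/hr ÷ 0.096 mg/mL = 127.0833 mL/hr

127 mL/hr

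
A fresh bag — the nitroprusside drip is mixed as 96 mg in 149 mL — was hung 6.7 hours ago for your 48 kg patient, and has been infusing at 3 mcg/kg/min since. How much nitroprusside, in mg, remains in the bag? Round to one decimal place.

Dose = 3 mcg/kg/min × 48 kg = 144 mcg/min
144 mcg/min × 60 min/hr = 8640 mcg/hr
Concentration = 96 mg ÷ 149 mL = 0.6442953 mg/mL = 644.2953 mcg/mL
Rate = 8640 mcg/hr ÷ 644.2953 mcg/mL = 13.41 mL/hr
Volume infused = 13.41 mL/hr × 6.7 hr = 89.847 mL
Volume remaining = 149 − 89.847 = 59.153 mL
Drug remaining = 59.153 mL × 644.2953 mcg/mL = 38112 mcg = 38.112 mg

38.1 mg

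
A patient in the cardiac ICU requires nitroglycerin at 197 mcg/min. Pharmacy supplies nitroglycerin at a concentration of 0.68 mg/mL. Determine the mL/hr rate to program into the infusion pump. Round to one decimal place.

17.4 mL/hr

197 mcg/min × 60 min/hr = 11820 mcg/hr
Concentration = 0.68 mg/mL = 680 mcg/mL
Rate = 11820 mcg/hr ÷ 680 mcg/mL = 17.38235 mL/hr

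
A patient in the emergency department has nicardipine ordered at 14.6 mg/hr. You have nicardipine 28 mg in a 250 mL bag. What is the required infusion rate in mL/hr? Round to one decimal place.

130.4 mL/hr

Concentration = 28 mg ÷ 250 mL = 0.112 mg/mL
Rate = 14.6 mg/hr ÷ 0.112 mg/mL = 130.3571 mL/hr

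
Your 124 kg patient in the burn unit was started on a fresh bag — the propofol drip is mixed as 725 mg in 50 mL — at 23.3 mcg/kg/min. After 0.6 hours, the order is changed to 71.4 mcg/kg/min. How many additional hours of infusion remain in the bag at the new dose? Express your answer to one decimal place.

Initial rate:
Dose = 23.3 mcg/kg/min × 124 kg = 2889.2 mcg/min
2889.2 mcg/min × 60 min/hr = 173352 mcg/hr
Concentration = 725 mg ÷ 50 mL = 14.5 mg/mL = 14500 mcg/mL
Rate = 173352 mcg/hr ÷ 14500 mcg/mL = 11.95531 mL/hr
Volume infused so far = 11.95531 mL/hr × 0.6 hr = 7.173186 mL
Volume remaining = 50 − 7.173186 = 42.82681 mL
New rate:
Dose = 71.4 mcg/kg/min × 124 kg = 8853.6 mcg/min
8853.6 mcg/min × 60 min/hr = 531216 mcg/hr
Rate = 531216 mcg/hr ÷ 14500 mcg/mL = 36.63559 mL/hr
Time remaining = 42.82681 mL ÷ 36.63559 mL/hr = 1.168995 hr

1.2 hours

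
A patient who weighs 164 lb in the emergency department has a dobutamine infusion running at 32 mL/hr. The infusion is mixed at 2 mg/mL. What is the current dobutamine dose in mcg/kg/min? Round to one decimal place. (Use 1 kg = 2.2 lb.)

Weight = 164 lb ÷ 2.2 lb/kg = 74.54545 kg
Concentration = 2 mg/mL = 2000 mcg/mL
Drug rate = 32 mL/hr × 2000 mcg/mL = 64000 mcg/hr
64000 mcg/hr ÷ 60 min/hr = 1066.667 mcg/min
1066.667 mcg/min ÷ 74.54545 kg = 14.30894 mcg/kg/min

14.3 mcg/kg/min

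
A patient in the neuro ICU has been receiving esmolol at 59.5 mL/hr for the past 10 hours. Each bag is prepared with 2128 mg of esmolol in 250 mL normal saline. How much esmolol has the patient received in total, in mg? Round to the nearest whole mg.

5065 mg

Concentration = 2128 mg ÷ 250 mL = 8.512 mg/mL = 8512 mcg/mL
Drug rate = 59.5 mL/hr × 8512 mcg/mL = 506464 mcg/hr
Total = 506464 mcg/hr × 10 hr = 5064640 mcg = 5064.64 mg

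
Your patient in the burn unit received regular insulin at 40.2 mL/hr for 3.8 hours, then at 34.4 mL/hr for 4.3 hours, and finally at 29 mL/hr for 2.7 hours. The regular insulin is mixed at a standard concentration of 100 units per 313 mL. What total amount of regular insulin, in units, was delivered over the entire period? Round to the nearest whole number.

Concentration = 100 units ÷ 313 mL = 0.3194888 units/mL
Stage 1: 40.2 mL/hr × 3.8 hr = 152.76 mL → 152.76 mL × 0.3194888 units/mL = 48.80511 units
Stage 2: 34.4 mL/hr × 4.3 hr = 147.92 mL → 147.92 mL × 0.3194888 units/mL = 47.25879 units
Stage 3: 29 mL/hr × 2.7 hr = 78.3 mL → 78.3 mL × 0.3194888 units/mL = 25.01597 units
Total = 48.80511 + 47.25879 + 25.01597 = 121.0799 units

121 units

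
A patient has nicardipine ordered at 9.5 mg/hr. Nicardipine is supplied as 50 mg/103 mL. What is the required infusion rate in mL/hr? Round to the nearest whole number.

20 mL/hr

Concentration = 50 mg ÷ 103 mL = 0.4854369 mg/mL
Rate = 9.5 mg/hr ÷ 0.4854369 mg/mL = 19.57 mL/hr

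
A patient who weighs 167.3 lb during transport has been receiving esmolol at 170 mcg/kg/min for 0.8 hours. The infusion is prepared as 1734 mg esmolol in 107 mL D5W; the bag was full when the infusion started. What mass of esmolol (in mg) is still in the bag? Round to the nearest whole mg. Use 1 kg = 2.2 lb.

Weight = 167.3 lb ÷ 2.2 lb/kg = 76.04545 kg
Dose = 170 mcg/kg/min × 76.04545 kg = 12927.73 mcg/min
12927.73 mcg/min × 60 min/hr = 775663.6 mcg/hr
Concentration = 1734 mg ÷ 107 mL = 16.20561 mg/mL = 16205.61 mcg/mL
Rate = 775663.6 mcg/hr ÷ 16205.61 mcg/mL = 47.8639 mL/hr
Volume infused = 47.8639 mL/hr × 0.8 hr = 38.29112 mL
Volume remaining = 107 − 38.29112 = 68.70888 mL
Drug remaining = 68.70888 mL × 16205.61 mcg/mL = 1113469 mcg = 1113.469 mg

1113 mg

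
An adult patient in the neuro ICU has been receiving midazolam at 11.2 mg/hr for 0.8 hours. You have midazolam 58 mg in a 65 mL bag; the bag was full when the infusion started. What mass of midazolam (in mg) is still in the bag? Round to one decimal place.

49.0 mg

Concentration = 58 mg ÷ 65 mL = 0.8923077 mg/mL
Rate = 11.2 mg/hr ÷ 0.8923077 mg/mL = 12.55172 mL/hr
Volume infused = 12.55172 mL/hr × 0.8 hr = 10.04138 mL
Volume remaining = 65 − 10.04138 = 54.95862 mL
Drug remaining = 54.95862 mL × 0.8923077 mg/mL = 49.04 mg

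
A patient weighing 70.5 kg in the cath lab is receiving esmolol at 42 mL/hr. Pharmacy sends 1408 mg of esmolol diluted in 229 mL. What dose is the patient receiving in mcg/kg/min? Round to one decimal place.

61.0 mcg/kg/min

Concentration = 1408 mg ÷ 229 mL = 6.148472 mg/mL = 6148.472 mcg/mL
Drug rate = 42 mL/hr × 6148.472 mcg/mL = 258235.8 mcg/hr
258235.8 mcg/hr ÷ 60 min/hr = 4303.93 mcg/min
4303.93 mcg/min ÷ 70.5 kg = 61.04865 mcg/kg/min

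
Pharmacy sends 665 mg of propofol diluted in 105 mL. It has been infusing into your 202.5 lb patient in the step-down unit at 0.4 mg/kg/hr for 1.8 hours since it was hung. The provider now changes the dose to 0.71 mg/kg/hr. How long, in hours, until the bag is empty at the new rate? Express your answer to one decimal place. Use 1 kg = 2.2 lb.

9.2 hours

Initial rate:
Weight = 202.5 lb ÷ 2.2 lb/kg = 92.04545 kg
Dose = 0.4 mg/kg/hr × 92.04545 kg = 36.81818 mg/hr
Concentration = 665 mg ÷ 105 mL = 6.333333 mg/mL
Rate = 36.81818 mg/hr ÷ 6.333333 mg/mL = 5.813397 mL/hr
Volume infused so far = 5.813397 mL/hr × 1.8 hr = 10.46411 mL
Volume remaining = 105 − 10.46411 = 94.53589 mL
New rate:
Dose = 0.71 mg/kg/hr × 92.04545 kg = 65.35227 mg/hr
Rate = 65.35227 mg/hr ÷ 6.333333 mg/mL = 10.31878 mL/hr
Time remaining = 94.53589 mL ÷ 10.31878 mL/hr = 9.161537 hr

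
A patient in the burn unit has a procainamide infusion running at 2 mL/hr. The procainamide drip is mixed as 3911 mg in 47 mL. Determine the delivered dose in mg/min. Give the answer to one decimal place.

2.8 mg/min

Concentration = 3911 mg ÷ 47 mL = 83.21277 mg/mL
Drug rate = 2 mL/hr × 83.21277 mg/mL = 166.4255 mg/hr
166.4255 mg/hr ÷ 60 min/hr = 2.773759 mg/min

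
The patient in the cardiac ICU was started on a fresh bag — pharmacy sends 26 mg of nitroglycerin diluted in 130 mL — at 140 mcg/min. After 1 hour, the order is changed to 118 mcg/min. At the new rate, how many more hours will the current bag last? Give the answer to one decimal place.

2.5 hours

Initial rate:
140 mcg/min × 60 min/hr = 8400 mcg/hr
Concentration = 26 mg ÷ 130 mL = 0.2 mg/mL = 200 mcg/mL
Rate = 8400 mcg/hr ÷ 200 mcg/mL = 42 mL/hr
Volume infused so far = 42 mL/hr × 1 hr = 42 mL
Volume remaining = 130 − 42 = 88 mL
New rate:
118 mcg/min × 60 min/hr = 7080 mcg/hr
Rate = 7080 mcg/hr ÷ 200 mcg/mL = 35.4 mL/hr
Time remaining = 88 mL ÷ 35.4 mL/hr = 2.485876 hr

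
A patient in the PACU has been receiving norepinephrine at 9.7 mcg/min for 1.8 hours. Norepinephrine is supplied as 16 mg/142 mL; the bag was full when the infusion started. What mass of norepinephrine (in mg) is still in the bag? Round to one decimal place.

9.7 mcg/min × 60 min/hr = 582 mcg/hr
Concentration = 16 mg ÷ 142 mL = 0.1126761 mg/mL = 112.6761 mcg/mL
Rate = 582 mcg/hr ÷ 112.6761 mcg/mL = 5.16525 mL/hr
Volume infused = 5.16525 mL/hr × 1.8 hr = 9.29745 mL
Volume remaining = 142 − 9.29745 = 132.7026 mL
Drug remaining = 132.7026 mL × 112.6761 mcg/mL = 14952.4 mcg = 14.9524 mg

15.0 mg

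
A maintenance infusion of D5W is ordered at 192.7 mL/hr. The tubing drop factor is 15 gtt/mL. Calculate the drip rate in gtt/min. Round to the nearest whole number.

48 gtt/min

192.7 mL/hr ÷ 60 min/hr = 3.211667 mL/min
3.211667 mL/min × 15 gtt/mL = 48.175 gtt/min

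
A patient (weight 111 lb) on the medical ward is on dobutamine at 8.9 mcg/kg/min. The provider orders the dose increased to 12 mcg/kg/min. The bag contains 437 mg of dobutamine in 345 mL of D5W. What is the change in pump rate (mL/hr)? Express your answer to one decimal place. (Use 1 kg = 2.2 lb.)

7.4 mL/hr

At the current dose:
Weight = 111 lb ÷ 2.2 lb/kg = 50.45455 kg
Dose = 8.9 mcg/kg/min × 50.45455 kg = 449.0455 mcg/min
449.0455 mcg/min × 60 min/hr = 26942.73 mcg/hr
Concentration = 437 mg ÷ 345 mL = 1.266667 mg/mL = 1266.667 mcg/mL
Rate = 26942.73 mcg/hr ÷ 1266.667 mcg/mL = 21.27057 mL/hr
At the new dose:
Dose = 12 mcg/kg/min × 50.45455 kg = 605.4545 mcg/min
605.4545 mcg/min × 60 min/hr = 36327.27 mcg/hr
Rate = 36327.27 mcg/hr ÷ 1266.667 mcg/mL = 28.67943 mL/hr
Change = 28.67943 − 21.27057 = 7.408852 mL/hr → 7.408852 mL/hr increase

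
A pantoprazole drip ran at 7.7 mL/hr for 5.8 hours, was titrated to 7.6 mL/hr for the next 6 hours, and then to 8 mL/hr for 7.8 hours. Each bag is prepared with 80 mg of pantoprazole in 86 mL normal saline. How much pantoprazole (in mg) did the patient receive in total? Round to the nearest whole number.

142 mg

Concentration = 80 mg ÷ 86 mL = 0.9302326 mg/mL
Stage 1: 7.7 mL/hr × 5.8 hr = 44.66 mL → 44.66 mL × 0.9302326 mg/mL = 41.54419 mg
Stage 2: 7.6 mL/hr × 6 hr = 45.6 mL → 45.6 mL × 0.9302326 mg/mL = 42.4186 mg
Stage 3: 8 mL/hr × 7.8 hr = 62.4 mL → 62.4 mL × 0.9302326 mg/mL = 58.04651 mg
Total = 41.54419 + 42.4186 + 58.04651 = 142.0093 mg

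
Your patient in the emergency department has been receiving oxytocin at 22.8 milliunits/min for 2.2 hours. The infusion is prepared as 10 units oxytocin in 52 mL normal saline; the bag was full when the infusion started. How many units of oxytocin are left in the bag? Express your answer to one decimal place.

7.0 units

22.8 milliunits/min × 60 min/hr = 1368 milliunits/hr
Concentration = 10 units ÷ 52 mL = 0.1923077 units/mL = 192.3077 milliunits/mL
Rate = 1368 milliunits/hr ÷ 192.3077 milliunits/mL = 7.1136 mL/hr
Volume infused = 7.1136 mL/hr × 2.2 hr = 15.64992 mL
Volume remaining = 52 − 15.64992 = 36.35008 mL
Drug remaining = 36.35008 mL × 192.3077 milliunits/mL = 6990.4 milliunits = 6.9904 units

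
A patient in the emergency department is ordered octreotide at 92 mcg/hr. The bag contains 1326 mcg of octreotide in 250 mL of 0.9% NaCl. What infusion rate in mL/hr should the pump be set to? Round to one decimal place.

17.3 mL/hr

Concentration = 1326 mcg ÷ 250 mL = 5.304 mcg/mL
Rate = 92 mcg/hr ÷ 5.304 mcg/mL = 17.3454 mL/hr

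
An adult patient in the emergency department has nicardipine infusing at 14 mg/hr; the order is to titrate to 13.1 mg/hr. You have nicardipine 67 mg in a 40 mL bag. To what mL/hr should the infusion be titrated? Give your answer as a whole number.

Concentration = 67 mg ÷ 40 mL = 1.675 mg/mL
Rate = 13.1 mg/hr ÷ 1.675 mg/mL = 7.820896 mL/hr

8 mL/hr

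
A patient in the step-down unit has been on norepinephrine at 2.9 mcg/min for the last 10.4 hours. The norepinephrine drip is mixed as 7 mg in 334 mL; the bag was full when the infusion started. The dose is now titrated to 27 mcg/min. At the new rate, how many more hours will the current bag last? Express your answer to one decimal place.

3.2 hours

Initial rate:
2.9 mcg/min × 60 min/hr = 174 mcg/hr
Concentration = 7 mg ÷ 334 mL = 0.02095808 mg/mL = 20.95808 mcg/mL
Rate = 174 mcg/hr ÷ 20.95808 mcg/mL = 8.302286 mL/hr
Volume infused so far = 8.302286 mL/hr × 10.4 hr = 86.34377 mL
Volume remaining = 334 − 86.34377 = 247.6562 mL
New rate:
27 mcg/min × 60 min/hr = 1620 mcg/hr
Rate = 1620 mcg/hr ÷ 20.95808 mcg/mL = 77.29714 mL/hr
Time remaining = 247.6562 mL ÷ 77.29714 mL/hr = 3.203951 hr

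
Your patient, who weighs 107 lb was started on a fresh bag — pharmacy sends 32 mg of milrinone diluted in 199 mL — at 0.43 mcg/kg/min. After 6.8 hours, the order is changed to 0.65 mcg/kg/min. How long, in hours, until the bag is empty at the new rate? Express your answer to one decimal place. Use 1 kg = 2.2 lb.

12.4 hours

Initial rate:
Weight = 107 lb ÷ 2.2 lb/kg = 48.63636 kg
Dose = 0.43 mcg/kg/min × 48.63636 kg = 20.91364 mcg/min
20.91364 mcg/min × 60 min/hr = 1254.818 mcg/hr
Concentration = 32 mg ÷ 199 mL = 0.160804 mg/mL = 160.804 mcg/mL
Rate = 1254.818 mcg/hr ÷ 160.804 mcg/mL = 7.803401 mL/hr
Volume infused so far = 7.803401 mL/hr × 6.8 hr = 53.06312 mL
Volume remaining = 199 − 53.06312 = 145.9369 mL
New rate:
Dose = 0.65 mcg/kg/min × 48.63636 kg = 31.61364 mcg/min
31.61364 mcg/min × 60 min/hr = 1896.818 mcg/hr
Rate = 1896.818 mcg/hr ÷ 160.804 mcg/mL = 11.79584 mL/hr
Time remaining = 145.9369 mL ÷ 11.79584 mL/hr = 12.3719 hr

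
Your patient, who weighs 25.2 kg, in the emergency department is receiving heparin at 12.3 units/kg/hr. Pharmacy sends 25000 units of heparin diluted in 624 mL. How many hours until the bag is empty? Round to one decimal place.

Dose = 12.3 units/kg/hr × 25.2 kg = 309.96 units/hr
Concentration = 25000 units ÷ 624 mL = 40.0641 units/mL
Rate = 309.96 units/hr ÷ 40.0641 units/mL = 7.736602 mL/hr
Duration = 624 mL ÷ 7.736602 mL/hr = 80.65557 hr

80.7 hours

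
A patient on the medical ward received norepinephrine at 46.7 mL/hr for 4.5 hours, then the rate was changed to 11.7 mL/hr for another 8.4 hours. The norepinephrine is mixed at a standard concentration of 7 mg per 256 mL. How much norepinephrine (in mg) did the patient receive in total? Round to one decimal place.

8.4 mg

Concentration = 7 mg ÷ 256 mL = 0.02734375 mg/mL
Stage 1: 46.7 mL/hr × 4.5 hr = 210.15 mL → 210.15 mL × 0.02734375 mg/mL = 5.746289 mg
Stage 2: 11.7 mL/hr × 8.4 hr = 98.28 mL → 98.28 mL × 0.02734375 mg/mL = 2.687344 mg
Total = 5.746289 + 2.687344 = 8.433633 mg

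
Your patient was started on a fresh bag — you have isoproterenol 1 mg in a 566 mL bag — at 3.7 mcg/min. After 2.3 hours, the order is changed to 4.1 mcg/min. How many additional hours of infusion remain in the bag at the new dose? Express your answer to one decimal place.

Initial rate:
3.7 mcg/min × 60 min/hr = 222 mcg/hr
Concentration = 1 mg ÷ 566 mL = 0.001766784 mg/mL = 1.766784 mcg/mL
Rate = 222 mcg/hr ÷ 1.766784 mcg/mL = 125.652 mL/hr
Volume infused so far = 125.652 mL/hr × 2.3 hr = 288.9996 mL
Volume remaining = 566 − 288.9996 = 277.0004 mL
New rate:
4.1 mcg/min × 60 min/hr = 246 mcg/hr
Rate = 246 mcg/hr ÷ 1.766784 mcg/mL = 139.236 mL/hr
Time remaining = 277.0004 mL ÷ 139.236 mL/hr = 1.989431 hr

2.0 hours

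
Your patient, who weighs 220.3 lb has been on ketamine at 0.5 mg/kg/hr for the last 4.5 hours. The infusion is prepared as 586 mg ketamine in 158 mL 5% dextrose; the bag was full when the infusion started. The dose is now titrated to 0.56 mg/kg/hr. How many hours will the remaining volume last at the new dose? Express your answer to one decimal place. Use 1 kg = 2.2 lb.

6.4 hours

Initial rate:
Weight = 220.3 lb ÷ 2.2 lb/kg = 100.1364 kg
Dose = 0.5 mg/kg/hr × 100.1364 kg = 50.06818 mg/hr
Concentration = 586 mg ÷ 158 mL = 3.708861 mg/mL
Rate = 50.06818 mg/hr ÷ 3.708861 mg/mL = 13.49961 mL/hr
Volume infused so far = 13.49961 mL/hr × 4.5 hr = 60.74825 mL
Volume remaining = 158 − 60.74825 = 97.25175 mL
New rate:
Dose = 0.56 mg/kg/hr × 100.1364 kg = 56.07636 mg/hr
Rate = 56.07636 mg/hr ÷ 3.708861 mg/mL = 15.11957 mL/hr
Time remaining = 97.25175 mL ÷ 15.11957 mL/hr = 6.432179 hr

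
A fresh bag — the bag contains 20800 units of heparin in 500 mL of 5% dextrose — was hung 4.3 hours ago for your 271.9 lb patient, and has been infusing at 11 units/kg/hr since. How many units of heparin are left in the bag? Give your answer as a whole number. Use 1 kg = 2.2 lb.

14954 units

Weight = 271.9 lb ÷ 2.2 lb/kg = 123.5909 kg
Dose = 11 units/kg/hr × 123.5909 kg = 1359.5 units/hr
Concentration = 20800 units ÷ 500 mL = 41.6 units/mL
Rate = 1359.5 units/hr ÷ 41.6 units/mL = 32.68029 mL/hr
Volume infused = 32.68029 mL/hr × 4.3 hr = 140.5252 mL
Volume remaining = 500 − 140.5252 = 359.4748 mL
Drug remaining = 359.4748 mL × 41.6 units/mL = 14954.15 units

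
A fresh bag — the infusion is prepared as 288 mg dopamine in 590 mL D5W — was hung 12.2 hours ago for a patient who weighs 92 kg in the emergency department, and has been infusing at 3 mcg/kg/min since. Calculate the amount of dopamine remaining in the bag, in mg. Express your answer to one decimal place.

86.0 mg

Dose = 3 mcg/kg/min × 92 kg = 276 mcg/min
276 mcg/min × 60 min/hr = 16560 mcg/hr
Concentration = 288 mg ÷ 590 mL = 0.4881356 mg/mL = 488.1356 mcg/mL
Rate = 16560 mcg/hr ÷ 488.1356 mcg/mL = 33.925 mL/hr
Volume infused = 33.925 mL/hr × 12.2 hr = 413.885 mL
Volume remaining = 590 − 413.885 = 176.115 mL
Drug remaining = 176.115 mL × 488.1356 mcg/mL = 85968 mcg = 85.968 mg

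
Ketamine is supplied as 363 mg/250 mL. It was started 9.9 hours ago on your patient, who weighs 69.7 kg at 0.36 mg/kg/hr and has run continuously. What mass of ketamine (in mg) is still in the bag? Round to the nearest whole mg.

115 mg

Dose = 0.36 mg/kg/hr × 69.7 kg = 25.092 mg/hr
Concentration = 363 mg ÷ 250 mL = 1.452 mg/mL
Rate = 25.092 mg/hr ÷ 1.452 mg/mL = 17.28099 mL/hr
Volume infused = 17.28099 mL/hr × 9.9 hr = 171.0818 mL
Volume remaining = 250 − 171.0818 = 78.91818 mL
Drug remaining = 78.91818 mL × 1.452 mg/mL = 114.5892 mg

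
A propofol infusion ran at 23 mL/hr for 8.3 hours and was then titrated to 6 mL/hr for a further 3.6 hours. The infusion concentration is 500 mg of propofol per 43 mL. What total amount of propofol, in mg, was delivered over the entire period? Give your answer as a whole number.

2471 mg

Concentration = 500 mg ÷ 43 mL = 11.62791 mg/mL
Stage 1: 23 mL/hr × 8.3 hr = 190.9 mL → 190.9 mL × 11.62791 mg/mL = 2219.767 mg
Stage 2: 6 mL/hr × 3.6 hr = 21.6 mL → 21.6 mL × 11.62791 mg/mL = 251.1628 mg
Total = 2219.767 + 251.1628 = 2470.93 mg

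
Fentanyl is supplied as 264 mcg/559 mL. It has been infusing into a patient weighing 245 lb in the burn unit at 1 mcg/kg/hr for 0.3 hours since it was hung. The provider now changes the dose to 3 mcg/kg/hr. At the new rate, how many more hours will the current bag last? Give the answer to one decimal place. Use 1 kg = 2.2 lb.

Initial rate:
Weight = 245 lb ÷ 2.2 lb/kg = 111.3636 kg
Dose = 1 mcg/kg/hr × 111.3636 kg = 111.3636 mcg/hr
Concentration = 264 mcg ÷ 559 mL = 0.4722719 mcg/mL
Rate = 111.3636 mcg/hr ÷ 0.4722719 mcg/mL = 235.8041 mL/hr
Volume infused so far = 235.8041 mL/hr × 0.3 hr = 70.74122 mL
Volume remaining = 559 − 70.74122 = 488.2588 mL
New rate:
Dose = 3 mcg/kg/hr × 111.3636 kg = 334.0909 mcg/hr
Rate = 334.0909 mcg/hr ÷ 0.4722719 mcg/mL = 707.4122 mL/hr
Time remaining = 488.2588 mL ÷ 707.4122 mL/hr = 0.6902041 hr

0.7 hours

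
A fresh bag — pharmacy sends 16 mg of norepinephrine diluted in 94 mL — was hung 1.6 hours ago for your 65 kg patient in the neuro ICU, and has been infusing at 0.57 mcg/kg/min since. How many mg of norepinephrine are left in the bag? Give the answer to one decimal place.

12.4 mg

Dose = 0.57 mcg/kg/min × 65 kg = 37.05 mcg/min
37.05 mcg/min × 60 min/hr = 2223 mcg/hr
Concentration = 16 mg ÷ 94 mL = 0.1702128 mg/mL = 170.2128 mcg/mL
Rate = 2223 mcg/hr ÷ 170.2128 mcg/mL = 13.06013 mL/hr
Volume infused = 13.06013 mL/hr × 1.6 hr = 20.8962 mL
Volume remaining = 94 − 20.8962 = 73.1038 mL
Drug remaining = 73.1038 mL × 170.2128 mcg/mL = 12443.2 mcg = 12.4432 mg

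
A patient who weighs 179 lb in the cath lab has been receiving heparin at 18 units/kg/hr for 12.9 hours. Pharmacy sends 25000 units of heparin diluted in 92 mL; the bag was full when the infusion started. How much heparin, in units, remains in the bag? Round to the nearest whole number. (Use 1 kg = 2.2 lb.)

6107 units

Weight = 179 lb ÷ 2.2 lb/kg = 81.36364 kg
Dose = 18 units/kg/hr × 81.36364 kg = 1464.545 units/hr
Concentration = 25000 units ÷ 92 mL = 271.7391 units/mL
Rate = 1464.545 units/hr ÷ 271.7391 units/mL = 5.389527 mL/hr
Volume infused = 5.389527 mL/hr × 12.9 hr = 69.5249 mL
Volume remaining = 92 − 69.5249 = 22.4751 mL
Drug remaining = 22.4751 mL × 271.7391 units/mL = 6107.364 units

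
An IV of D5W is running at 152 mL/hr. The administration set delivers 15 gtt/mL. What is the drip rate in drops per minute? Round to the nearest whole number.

38 gtt/min

152 mL/hr ÷ 60 min/hr = 2.533333 mL/min
2.533333 mL/min × 15 gtt/mL = 38 gtt/min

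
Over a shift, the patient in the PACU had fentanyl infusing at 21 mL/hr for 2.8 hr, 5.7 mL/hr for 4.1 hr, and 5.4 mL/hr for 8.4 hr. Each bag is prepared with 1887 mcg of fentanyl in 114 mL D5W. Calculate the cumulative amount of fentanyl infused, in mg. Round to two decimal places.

Concentration = 1887 mcg ÷ 114 mL = 16.55263 mcg/mL
Stage 1: 21 mL/hr × 2.8 hr = 58.8 mL → 58.8 mL × 16.55263 mcg/mL = 973.2947 mcg
Stage 2: 5.7 mL/hr × 4.1 hr = 23.37 mL → 23.37 mL × 16.55263 mcg/mL = 386.835 mcg
Stage 3: 5.4 mL/hr × 8.4 hr = 45.36 mL → 45.36 mL × 16.55263 mcg/mL = 750.8274 mcg
Total = 973.2947 + 386.835 + 750.8274 = 2110.957 mcg = 2.110957 mg

2.11 mg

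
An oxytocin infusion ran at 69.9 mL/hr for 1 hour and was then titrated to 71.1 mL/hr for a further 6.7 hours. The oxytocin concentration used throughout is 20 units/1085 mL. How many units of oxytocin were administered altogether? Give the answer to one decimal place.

Concentration = 20 units ÷ 1085 mL = 0.01843318 units/mL
Stage 1: 69.9 mL/hr × 1 hr = 69.9 mL → 69.9 mL × 0.01843318 units/mL = 1.288479 units
Stage 2: 71.1 mL/hr × 6.7 hr = 476.37 mL → 476.37 mL × 0.01843318 units/mL = 8.781014 units
Total = 1.288479 + 8.781014 = 10.06949 units

10.1 units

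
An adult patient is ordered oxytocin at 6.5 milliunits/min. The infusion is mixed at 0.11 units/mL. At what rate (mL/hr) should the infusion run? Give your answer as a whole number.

6.5 milliunits/min × 60 min/hr = 390 milliunits/hr
Concentration = 0.11 units/mL = 110 milliunits/mL
Rate = 390 milliunits/hr ÷ 110 milliunits/mL = 3.545455 mL/hr

4 mL/hr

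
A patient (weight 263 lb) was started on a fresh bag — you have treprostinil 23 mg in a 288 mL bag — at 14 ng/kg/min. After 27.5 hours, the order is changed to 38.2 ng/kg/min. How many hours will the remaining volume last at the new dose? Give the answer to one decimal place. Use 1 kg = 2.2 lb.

Initial rate:
Weight = 263 lb ÷ 2.2 lb/kg = 119.5455 kg
Dose = 14 ng/kg/min × 119.5455 kg = 1673.636 ng/min
1673.636 ng/min × 60 min/hr = 100418.2 ng/hr
Concentration = 23 mg ÷ 288 mL = 0.07986111 mg/mL = 79861.11 ng/mL
Rate = 100418.2 ng/hr ÷ 79861.11 ng/mL = 1.25741 mL/hr
Volume infused so far = 1.25741 mL/hr × 27.5 hr = 34.57878 mL
Volume remaining = 288 − 34.57878 = 253.4212 mL
New rate:
Dose = 38.2 ng/kg/min × 119.5455 kg = 4566.636 ng/min
4566.636 ng/min × 60 min/hr = 273998.2 ng/hr
Rate = 273998.2 ng/hr ÷ 79861.11 ng/mL = 3.430934 mL/hr
Time remaining = 253.4212 mL ÷ 3.430934 mL/hr = 73.86363 hr

73.9 hours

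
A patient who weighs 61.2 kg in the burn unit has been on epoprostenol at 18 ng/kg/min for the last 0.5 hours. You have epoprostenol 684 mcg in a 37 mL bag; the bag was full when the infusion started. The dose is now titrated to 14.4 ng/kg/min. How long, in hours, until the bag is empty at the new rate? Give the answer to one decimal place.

12.3 hours

Initial rate:
Dose = 18 ng/kg/min × 61.2 kg = 1101.6 ng/min
1101.6 ng/min × 60 min/hr = 66096 ng/hr
Concentration = 684 mcg ÷ 37 mL = 18.48649 mcg/mL = 18486.49 ng/mL
Rate = 66096 ng/hr ÷ 18486.49 ng/mL = 3.575368 mL/hr
Volume infused so far = 3.575368 mL/hr × 0.5 hr = 1.787684 mL
Volume remaining = 37 − 1.787684 = 35.21232 mL
New rate:
Dose = 14.4 ng/kg/min × 61.2 kg = 881.28 ng/min
881.28 ng/min × 60 min/hr = 52876.8 ng/hr
Rate = 52876.8 ng/hr ÷ 18486.49 ng/mL = 2.860295 mL/hr
Time remaining = 35.21232 mL ÷ 2.860295 mL/hr = 12.31073 hr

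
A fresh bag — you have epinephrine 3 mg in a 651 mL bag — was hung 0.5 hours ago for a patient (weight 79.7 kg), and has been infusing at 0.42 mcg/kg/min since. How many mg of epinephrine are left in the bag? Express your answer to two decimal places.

2.00 mg

Dose = 0.42 mcg/kg/min × 79.7 kg = 33.474 mcg/min
33.474 mcg/min × 60 min/hr = 2008.44 mcg/hr
Concentration = 3 mg ÷ 651 mL = 0.004608295 mg/mL = 4.608295 mcg/mL
Rate = 2008.44 mcg/hr ÷ 4.608295 mcg/mL = 435.8315 mL/hr
Volume infused = 435.8315 mL/hr × 0.5 hr = 217.9157 mL
Volume remaining = 651 − 217.9157 = 433.0843 mL
Drug remaining = 433.0843 mL × 4.608295 mcg/mL = 1995.78 mcg = 1.99578 mg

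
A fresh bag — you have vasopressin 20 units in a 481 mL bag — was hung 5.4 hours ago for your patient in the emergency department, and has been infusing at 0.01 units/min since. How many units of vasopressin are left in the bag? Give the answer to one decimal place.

16.8 units

0.01 units/min × 60 min/hr = 0.6 units/hr
Concentration = 20 units ÷ 481 mL = 0.04158004 units/mL
Rate = 0.6 units/hr ÷ 0.04158004 units/mL = 14.43 mL/hr
Volume infused = 14.43 mL/hr × 5.4 hr = 77.922 mL
Volume remaining = 481 − 77.922 = 403.078 mL
Drug remaining = 403.078 mL × 0.04158004 units/mL = 16.76 units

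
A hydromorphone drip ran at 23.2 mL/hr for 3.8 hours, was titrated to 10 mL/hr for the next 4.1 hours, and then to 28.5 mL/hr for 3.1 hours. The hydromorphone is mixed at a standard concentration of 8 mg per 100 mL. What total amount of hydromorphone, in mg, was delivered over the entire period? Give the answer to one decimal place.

Concentration = 8 mg ÷ 100 mL = 0.08 mg/mL
Stage 1: 23.2 mL/hr × 3.8 hr = 88.16 mL → 88.16 mL × 0.08 mg/mL = 7.0528 mg
Stage 2: 10 mL/hr × 4.1 hr = 41 mL → 41 mL × 0.08 mg/mL = 3.28 mg
Stage 3: 28.5 mL/hr × 3.1 hr = 88.35 mL → 88.35 mL × 0.08 mg/mL = 7.068 mg
Total = 7.0528 + 3.28 + 7.068 = 17.4008 mg

17.4 mg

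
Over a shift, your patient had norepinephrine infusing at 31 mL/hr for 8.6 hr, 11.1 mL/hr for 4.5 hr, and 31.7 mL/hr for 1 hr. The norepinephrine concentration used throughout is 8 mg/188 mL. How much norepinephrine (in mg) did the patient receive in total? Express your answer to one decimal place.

Concentration = 8 mg ÷ 188 mL = 0.04255319 mg/mL
Stage 1: 31 mL/hr × 8.6 hr = 266.6 mL → 266.6 mL × 0.04255319 mg/mL = 11.34468 mg
Stage 2: 11.1 mL/hr × 4.5 hr = 49.95 mL → 49.95 mL × 0.04255319 mg/mL = 2.125532 mg
Stage 3: 31.7 mL/hr × 1 hr = 31.7 mL → 31.7 mL × 0.04255319 mg/mL = 1.348936 mg
Total = 11.34468 + 2.125532 + 1.348936 = 14.81915 mg

14.8 mg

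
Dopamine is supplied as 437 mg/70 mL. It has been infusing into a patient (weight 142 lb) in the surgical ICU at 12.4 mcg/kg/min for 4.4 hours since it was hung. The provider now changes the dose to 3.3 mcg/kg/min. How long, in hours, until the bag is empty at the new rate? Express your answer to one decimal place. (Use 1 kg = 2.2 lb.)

Initial rate:
Weight = 142 lb ÷ 2.2 lb/kg = 64.54545 kg
Dose = 12.4 mcg/kg/min × 64.54545 kg = 800.3636 mcg/min
800.3636 mcg/min × 60 min/hr = 48021.82 mcg/hr
Concentration = 437 mg ÷ 70 mL = 6.242857 mg/mL = 6242.857 mcg/mL
Rate = 48021.82 mcg/hr ÷ 6242.857 mcg/mL = 7.692282 mL/hr
Volume infused so far = 7.692282 mL/hr × 4.4 hr = 33.84604 mL
Volume remaining = 70 − 33.84604 = 36.15396 mL
New rate:
Dose = 3.3 mcg/kg/min × 64.54545 kg = 213 mcg/min
213 mcg/min × 60 min/hr = 12780 mcg/hr
Rate = 12780 mcg/hr ÷ 6242.857 mcg/mL = 2.04714 mL/hr
Time remaining = 36.15396 mL ÷ 2.04714 mL/hr = 17.66072 hr

17.7 hours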